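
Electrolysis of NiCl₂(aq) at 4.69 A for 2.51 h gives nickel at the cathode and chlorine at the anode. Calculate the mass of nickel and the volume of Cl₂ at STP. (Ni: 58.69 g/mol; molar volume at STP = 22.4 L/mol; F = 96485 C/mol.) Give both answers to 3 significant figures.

Q = 4.69 × 9036 = 42380 C; n(e⁻) = 42380 / 96485 = 0.4392 mol
Cathode: Ni²⁺ + 2e⁻ → Ni → n(Ni) = 0.4392/2 = 0.2196 mol → 12.9 g
Anode: 2Cl⁻ → Cl₂ + 2e⁻ → n(Cl₂) = 0.4392/2 = 0.2196 mol → 4.92 L

12.9 g Ni; 4.92 L Cl₂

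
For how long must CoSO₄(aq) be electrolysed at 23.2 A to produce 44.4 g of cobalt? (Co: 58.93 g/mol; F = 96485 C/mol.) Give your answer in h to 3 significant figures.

n(Co) = 44.4 / 58.93 = 0.7534 mol
Co²⁺ + 2e⁻ → Co, so n(e⁻) = 2 × 0.7534 = 1.507 mol
Q = 1.507 × 96485 = 1.454×10^5 C
t = Q / I = 1.454×10^5 / 23.2 = 6267 s = 1.74 h

1.74 h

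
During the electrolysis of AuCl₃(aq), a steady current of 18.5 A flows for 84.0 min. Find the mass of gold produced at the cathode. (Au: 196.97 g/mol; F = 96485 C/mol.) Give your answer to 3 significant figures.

Charge passed = 18.5 × 5040 = 93240 C
Moles of electrons = 93240 / 96485 = 0.9664 mol
Au³⁺ + 3e⁻ → Au, so n(Au) = 0.9664 / 3 = 0.3221 mol
m = 0.3221 × 196.97 = 63.4 g

63.4 g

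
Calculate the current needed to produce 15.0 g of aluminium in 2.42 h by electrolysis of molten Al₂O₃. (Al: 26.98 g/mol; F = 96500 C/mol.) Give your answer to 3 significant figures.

n(Al) = 15.0 / 26.98 = 0.5560 mol
Al³⁺ + 3e⁻ → Al, so n(e⁻) = 3 × 0.5560 = 1.668 mol
Q = 1.668 × 96500 = 1.610×10^5 C
I = Q / t = 1.610×10^5 / 8712 s = 18.5 A

18.5 A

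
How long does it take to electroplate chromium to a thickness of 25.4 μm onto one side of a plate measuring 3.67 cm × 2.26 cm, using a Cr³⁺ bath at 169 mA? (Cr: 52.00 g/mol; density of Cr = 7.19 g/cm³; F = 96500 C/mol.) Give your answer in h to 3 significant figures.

1.39 h

Plated area = 3.67 × 2.26 = 8.294 cm²
Volume = 8.294 × 25.4×10⁻⁴ cm = 0.02107 cm³
m(Cr) = 0.02107 × 7.19 = 0.1515 g
n(Cr) = 0.1515 / 52.00 = 0.002913 mol; n(e⁻) = 3 × 0.002913 = 0.008739 mol
Q = 0.008739 × 96500 = 843.3 C
t = 843.3 / 0.169 = 4990 s = 1.39 h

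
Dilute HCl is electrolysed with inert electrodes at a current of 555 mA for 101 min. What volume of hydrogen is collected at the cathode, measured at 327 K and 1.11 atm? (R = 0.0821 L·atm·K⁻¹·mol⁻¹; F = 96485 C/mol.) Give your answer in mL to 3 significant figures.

422 mL

Charge passed = 0.555 × 6060 = 3363 C
n(e⁻) = Q/F = 3363/96485 = 0.03486 mol
2H⁺ + 2e⁻ → H₂, so n(H₂) = 0.03486 / 2 = 0.01743 mol
V = nRT/P = 0.01743 × 0.0821 × 327 / 1.11 = 0.4216 L
= 422 mL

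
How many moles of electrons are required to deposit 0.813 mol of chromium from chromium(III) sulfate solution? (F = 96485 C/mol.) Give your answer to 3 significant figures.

Cr³⁺ + 3e⁻ → Cr, so n(e⁻) = 3 × 0.813 = 2.439 mol

2.44 mol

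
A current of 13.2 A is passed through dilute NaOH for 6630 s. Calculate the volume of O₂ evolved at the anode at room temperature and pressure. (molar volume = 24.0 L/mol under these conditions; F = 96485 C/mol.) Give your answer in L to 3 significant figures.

5.44 L

Q = 13.2 A × 6630 s = 87520 C
n(e⁻) = Q/F = 87520/96485 = 0.9071 mol
2H₂O → O₂ + 4H⁺ + 4e⁻, so n(O₂) = 0.9071 / 4 = 0.2268 mol
V = 0.2268 × 24.0 = 5.443 L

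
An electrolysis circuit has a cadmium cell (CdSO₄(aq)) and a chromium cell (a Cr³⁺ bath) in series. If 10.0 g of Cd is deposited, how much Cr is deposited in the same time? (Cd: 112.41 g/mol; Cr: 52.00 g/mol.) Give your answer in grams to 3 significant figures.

3.08 g

n(Cd) = 10.0 / 112.41 = 0.08896 mol
Cd²⁺ + 2e⁻ → Cd, so n(e⁻) = 2 × 0.08896 = 0.1779 mol
In series, the same 0.1779 mol of electrons flows through the second cell.
Cr³⁺ + 3e⁻ → Cr, so n(Cr) = 0.1779 / 3 = 0.05930 mol
m(Cr) = 0.05930 × 52.00 = 3.08 g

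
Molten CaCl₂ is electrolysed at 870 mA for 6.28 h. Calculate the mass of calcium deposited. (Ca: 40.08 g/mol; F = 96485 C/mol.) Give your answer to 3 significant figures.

Q = It = 0.870 × 22608 = 19670 C
Moles of electrons = 19670 / 96485 = 0.2039 mol
Ca²⁺ + 2e⁻ → Ca, so n(Ca) = 0.2039 / 2 = 0.1020 mol
m = 0.1020 × 40.08 = 4.09 g

4.09 g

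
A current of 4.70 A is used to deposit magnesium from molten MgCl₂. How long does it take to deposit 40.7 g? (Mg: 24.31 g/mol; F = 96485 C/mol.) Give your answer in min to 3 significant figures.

n(Mg) = 40.7 / 24.31 = 1.674 mol
Mg²⁺ + 2e⁻ → Mg, so n(e⁻) = 2 × 1.674 = 3.348 mol
Q = 3.348 × 96485 = 3.230×10^5 C
t = Q / I = 3.230×10^5 / 4.70 = 68720 s = 1150 min

1150 min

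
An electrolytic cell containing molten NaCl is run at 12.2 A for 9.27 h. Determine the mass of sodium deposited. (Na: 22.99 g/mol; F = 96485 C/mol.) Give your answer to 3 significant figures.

97.0 g

Q = It = 12.2 × 33372 = 4.071×10^5 C
n(e⁻) = Q/F = 4.071×10^5/96485 = 4.219 mol
Na⁺ + e⁻ → Na, so n(Na) = 4.219 mol
m = 4.219 × 22.99 = 97.0 g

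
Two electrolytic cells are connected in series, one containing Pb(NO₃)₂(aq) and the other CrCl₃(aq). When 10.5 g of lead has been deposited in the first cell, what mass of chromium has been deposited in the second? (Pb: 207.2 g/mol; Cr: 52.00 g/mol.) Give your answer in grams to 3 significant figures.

1.76 g

n(Pb) = 10.5 / 207.2 = 0.05068 mol
Pb²⁺ + 2e⁻ → Pb, so n(e⁻) = 2 × 0.05068 = 0.1014 mol
The cells are in series, so the same charge (and hence the same n(e⁻) = 0.1014 mol) passes through both.
Cr³⁺ + 3e⁻ → Cr, so n(Cr) = 0.1014 / 3 = 0.03380 mol
m(Cr) = 0.03380 × 52.00 = 1.76 g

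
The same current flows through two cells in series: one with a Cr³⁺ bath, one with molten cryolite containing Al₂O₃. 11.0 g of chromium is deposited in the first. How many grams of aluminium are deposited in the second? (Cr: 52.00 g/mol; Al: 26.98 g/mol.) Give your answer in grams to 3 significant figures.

5.71 g

n(Cr) = 11.0 / 52.00 = 0.2115 mol
Cr³⁺ + 3e⁻ → Cr, so n(e⁻) = 3 × 0.2115 = 0.6345 mol
The cells are in series, so the same charge (and hence the same n(e⁻) = 0.6345 mol) passes through both.
Al³⁺ + 3e⁻ → Al, so n(Al) = 0.6345 / 3 = 0.2115 mol
m(Al) = 0.2115 × 26.98 = 5.71 g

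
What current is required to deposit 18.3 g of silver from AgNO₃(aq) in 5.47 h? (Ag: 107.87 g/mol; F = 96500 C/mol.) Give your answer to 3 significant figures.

0.831 A

n(Ag) = 18.3 / 107.87 = 0.1696 mol
Ag⁺ + e⁻ → Ag, so n(e⁻) = 0.1696 mol
Q = 0.1696 × 96500 = 16370 C
I = Q / t = 16370 / 19692 s = 0.831 A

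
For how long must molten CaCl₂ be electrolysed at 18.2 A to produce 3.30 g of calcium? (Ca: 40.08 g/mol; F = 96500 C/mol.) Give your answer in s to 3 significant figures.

873 s

n(Ca) = 3.30 / 40.08 = 0.08234 mol
Ca²⁺ + 2e⁻ → Ca, so n(e⁻) = 2 × 0.08234 = 0.1647 mol
Q = 0.1647 × 96500 = 15890 C
t = Q / I = 15890 / 18.2 = 873.1 s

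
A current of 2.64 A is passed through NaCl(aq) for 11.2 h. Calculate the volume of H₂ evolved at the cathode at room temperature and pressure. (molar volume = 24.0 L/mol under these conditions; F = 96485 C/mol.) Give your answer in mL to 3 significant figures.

Q = 2.64 A × 40320 s = 1.064×10^5 C
n(e⁻) = 1.064×10^5 / 96485 = 1.103 mol
2H⁺ + 2e⁻ → H₂, so n(H₂) = 1.103 / 2 = 0.5515 mol
V = 0.5515 × 24.0 = 13.24 L
= 13200 mL

13200 mL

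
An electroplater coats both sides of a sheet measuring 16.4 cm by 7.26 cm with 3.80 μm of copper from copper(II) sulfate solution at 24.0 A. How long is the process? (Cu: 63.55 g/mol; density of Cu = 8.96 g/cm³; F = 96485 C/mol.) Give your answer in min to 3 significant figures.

Plated area = 2 × 16.4 × 7.26 = 238.1 cm²
Volume = 238.1 × 3.80×10⁻⁴ cm = 0.09048 cm³
m(Cu) = 0.09048 × 8.96 = 0.8107 g
n(Cu) = 0.8107 / 63.55 = 0.01276 mol; n(e⁻) = 2 × 0.01276 = 0.02552 mol
Q = 0.02552 × 96485 = 2462 C
t = 2462 / 24.0 = 102.6 s = 1.71 min

1.71 min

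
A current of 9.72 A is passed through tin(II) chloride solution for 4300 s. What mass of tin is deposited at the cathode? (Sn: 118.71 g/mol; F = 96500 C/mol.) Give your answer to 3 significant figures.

25.7 g

Charge passed = 9.72 × 4300 = 41800 C
Moles of electrons = 41800 / 96500 = 0.4332 mol
Sn²⁺ + 2e⁻ → Sn, so n(Sn) = 0.4332 / 2 = 0.2166 mol
m = 0.2166 × 118.71 = 25.7 g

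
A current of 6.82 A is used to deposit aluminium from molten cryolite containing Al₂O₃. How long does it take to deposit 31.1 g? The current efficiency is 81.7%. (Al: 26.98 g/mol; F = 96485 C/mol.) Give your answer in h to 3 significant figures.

n(Al) = 31.1 / 26.98 = 1.153 mol
Al³⁺ + 3e⁻ → Al, so n(e⁻) = 3 × 1.153 = 3.459 mol
Q = 3.459 × 96485 / 0.817 = 4.085×10^5 C
t = Q / I = 4.085×10^5 / 6.82 = 59900 s = 16.6 h

16.6 h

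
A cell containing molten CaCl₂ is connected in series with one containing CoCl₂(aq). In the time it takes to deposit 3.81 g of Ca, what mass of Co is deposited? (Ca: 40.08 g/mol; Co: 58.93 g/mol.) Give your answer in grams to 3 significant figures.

5.60 g

n(Ca) = 3.81 / 40.08 = 0.09506 mol
Ca²⁺ + 2e⁻ → Ca, so n(e⁻) = 2 × 0.09506 = 0.1901 mol
The cells are in series, so the same charge (and hence the same n(e⁻) = 0.1901 mol) passes through both.
Co²⁺ + 2e⁻ → Co, so n(Co) = 0.1901 / 2 = 0.09505 mol
m(Co) = 0.09505 × 58.93 = 5.60 g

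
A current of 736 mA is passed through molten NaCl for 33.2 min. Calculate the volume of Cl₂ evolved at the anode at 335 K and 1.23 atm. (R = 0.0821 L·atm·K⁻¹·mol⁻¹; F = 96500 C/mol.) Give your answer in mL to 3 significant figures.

170 mL

Charge passed = 0.736 × 1992 = 1466 C
n(e⁻) = Q/F = 1466/96500 = 0.01519 mol
2Cl⁻ → Cl₂ + 2e⁻, so n(Cl₂) = 0.01519 / 2 = 0.007595 mol
V = nRT/P = 0.007595 × 0.0821 × 335 / 1.23 = 0.1698 L
= 170 mL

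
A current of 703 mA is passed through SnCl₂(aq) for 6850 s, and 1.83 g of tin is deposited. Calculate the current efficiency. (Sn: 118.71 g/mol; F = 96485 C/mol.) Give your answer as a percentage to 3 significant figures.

Q = 0.703 × 6850 = 4816 C
n(e⁻) = 4816 / 96485 = 0.04991 mol
Sn²⁺ + 2e⁻ → Sn, so theoretical n(Sn) = 0.02496 mol → 2.963 g
Efficiency = 1.83 / 2.963 = 0.6176 = 61.8%

61.8%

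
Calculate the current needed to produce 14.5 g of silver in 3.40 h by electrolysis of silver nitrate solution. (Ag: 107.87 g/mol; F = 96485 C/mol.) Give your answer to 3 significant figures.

1.06 A

n(Ag) = 14.5 / 107.87 = 0.1344 mol
Ag⁺ + e⁻ → Ag, so n(e⁻) = 0.1344 mol
Q = 0.1344 × 96485 = 12970 C
I = Q / t = 12970 / 12240 s = 1.06 A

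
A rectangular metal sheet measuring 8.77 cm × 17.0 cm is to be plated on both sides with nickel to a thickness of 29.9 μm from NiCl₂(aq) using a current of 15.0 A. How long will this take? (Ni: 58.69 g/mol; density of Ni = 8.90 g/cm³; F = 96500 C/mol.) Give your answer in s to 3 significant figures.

1740 s

Plated area = 2 × 8.77 × 17.0 = 298.2 cm²
Volume = 298.2 × 29.9×10⁻⁴ cm = 0.8916 cm³
m(Ni) = 0.8916 × 8.90 = 7.935 g
n(Ni) = 7.935 / 58.69 = 0.1352 mol; n(e⁻) = 2 × 0.1352 = 0.2704 mol
Q = 0.2704 × 96500 = 26090 C
t = 26090 / 15.0 = 1739 s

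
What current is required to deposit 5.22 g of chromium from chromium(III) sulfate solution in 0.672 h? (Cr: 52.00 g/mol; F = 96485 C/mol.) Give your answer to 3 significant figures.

n(Cr) = 5.22 / 52.00 = 0.1004 mol
Cr³⁺ + 3e⁻ → Cr, so n(e⁻) = 3 × 0.1004 = 0.3012 mol
Q = 0.3012 × 96485 = 29060 C
I = Q / t = 29060 / 2419.2 s = 12.0 A

12.0 A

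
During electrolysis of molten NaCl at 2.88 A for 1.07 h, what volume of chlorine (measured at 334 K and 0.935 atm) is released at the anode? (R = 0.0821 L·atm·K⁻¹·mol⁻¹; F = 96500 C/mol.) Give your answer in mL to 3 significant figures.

1690 mL

Q = It = 2.88 × 3852 = 11090 C
Moles of electrons = 11090 / 96500 = 0.1149 mol
2Cl⁻ → Cl₂ + 2e⁻, so n(Cl₂) = 0.1149 / 2 = 0.05745 mol
V = nRT/P = 0.05745 × 0.0821 × 334 / 0.935 = 1.685 L
= 1690 mL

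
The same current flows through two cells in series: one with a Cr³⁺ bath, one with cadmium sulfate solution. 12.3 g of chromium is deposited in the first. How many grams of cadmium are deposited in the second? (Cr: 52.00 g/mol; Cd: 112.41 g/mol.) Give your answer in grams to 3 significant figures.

39.9 g

n(Cr) = 12.3 / 52.00 = 0.2365 mol
Cr³⁺ + 3e⁻ → Cr, so n(e⁻) = 3 × 0.2365 = 0.7095 mol
Same current for the same time ⇒ same n(e⁻) = 0.7095 mol in both cells.
Cd²⁺ + 2e⁻ → Cd, so n(Cd) = 0.7095 / 2 = 0.3548 mol
m(Cd) = 0.3548 × 112.41 = 39.9 g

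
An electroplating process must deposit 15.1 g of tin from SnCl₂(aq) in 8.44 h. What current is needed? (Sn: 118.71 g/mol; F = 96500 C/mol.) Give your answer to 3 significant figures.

n(Sn) = 15.1 / 118.71 = 0.1272 mol
Sn²⁺ + 2e⁻ → Sn, so n(e⁻) = 2 × 0.1272 = 0.2544 mol
Q = 0.2544 × 96500 = 24550 C
I = Q / t = 24550 / 30384 s = 0.808 A

0.808 A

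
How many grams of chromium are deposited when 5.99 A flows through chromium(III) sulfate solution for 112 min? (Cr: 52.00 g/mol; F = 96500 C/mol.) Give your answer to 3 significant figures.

Q = 5.99 A × 6720 s = 40250 C
n(e⁻) = Q/F = 40250/96500 = 0.4171 mol
Cr³⁺ + 3e⁻ → Cr, so n(Cr) = 0.4171 / 3 = 0.1390 mol
m = 0.1390 × 52.00 = 7.23 g

7.23 g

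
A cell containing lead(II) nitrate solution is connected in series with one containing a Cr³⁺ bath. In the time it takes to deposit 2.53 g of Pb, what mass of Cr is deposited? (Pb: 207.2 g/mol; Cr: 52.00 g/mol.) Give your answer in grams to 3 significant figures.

0.423 g

n(Pb) = 2.53 / 207.2 = 0.01221 mol
Pb²⁺ + 2e⁻ → Pb, so n(e⁻) = 2 × 0.01221 = 0.02442 mol
In series, the same 0.02442 mol of electrons flows through the second cell.
Cr³⁺ + 3e⁻ → Cr, so n(Cr) = 0.02442 / 3 = 0.008140 mol
m(Cr) = 0.008140 × 52.00 = 0.423 g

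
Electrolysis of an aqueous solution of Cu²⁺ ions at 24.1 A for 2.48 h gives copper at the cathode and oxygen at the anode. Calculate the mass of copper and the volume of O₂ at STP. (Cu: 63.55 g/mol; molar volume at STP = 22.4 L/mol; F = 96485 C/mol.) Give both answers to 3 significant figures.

70.9 g Cu; 12.5 L O₂

Q = 24.1 × 8928 = 2.152×10^5 C; n(e⁻) = 2.152×10^5 / 96485 = 2.230 mol
Cathode: Cu²⁺ + 2e⁻ → Cu → n(Cu) = 2.230/2 = 1.115 mol → 70.9 g
Anode: 2H₂O → O₂ + 4H⁺ + 4e⁻ → n(O₂) = 2.230/4 = 0.5575 mol → 12.5 L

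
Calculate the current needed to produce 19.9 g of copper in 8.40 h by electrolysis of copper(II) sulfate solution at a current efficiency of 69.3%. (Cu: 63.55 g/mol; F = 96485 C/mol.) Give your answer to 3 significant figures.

n(Cu) = 19.9 / 63.55 = 0.3131 mol
Cu²⁺ + 2e⁻ → Cu, so n(e⁻) = 2 × 0.3131 = 0.6262 mol
Q = 0.6262 × 96485 / 0.693 = 87180 C
I = Q / t = 87180 / 30240 s = 2.88 A

2.88 A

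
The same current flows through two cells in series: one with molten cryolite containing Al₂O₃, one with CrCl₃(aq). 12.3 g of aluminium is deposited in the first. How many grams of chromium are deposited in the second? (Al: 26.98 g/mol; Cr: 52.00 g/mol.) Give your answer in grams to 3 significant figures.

n(Al) = 12.3 / 26.98 = 0.4559 mol
Al³⁺ + 3e⁻ → Al, so n(e⁻) = 3 × 0.4559 = 1.368 mol
Same current for the same time ⇒ same n(e⁻) = 1.368 mol in both cells.
Cr³⁺ + 3e⁻ → Cr, so n(Cr) = 1.368 / 3 = 0.4560 mol
m(Cr) = 0.4560 × 52.00 = 23.7 g

23.7 g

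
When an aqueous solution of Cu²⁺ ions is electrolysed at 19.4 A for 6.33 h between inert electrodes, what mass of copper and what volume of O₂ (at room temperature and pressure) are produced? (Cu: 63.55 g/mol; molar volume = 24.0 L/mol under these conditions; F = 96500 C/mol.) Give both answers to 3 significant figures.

146 g Cu; 27.5 L O₂

Q = 19.4 × 22788 = 4.421×10^5 C; n(e⁻) = 4.421×10^5 / 96500 = 4.581 mol
Cathode: Cu²⁺ + 2e⁻ → Cu → n(Cu) = 4.581/2 = 2.291 mol → 146 g
Anode: 2H₂O → O₂ + 4H⁺ + 4e⁻ → n(O₂) = 4.581/4 = 1.145 mol → 27.5 L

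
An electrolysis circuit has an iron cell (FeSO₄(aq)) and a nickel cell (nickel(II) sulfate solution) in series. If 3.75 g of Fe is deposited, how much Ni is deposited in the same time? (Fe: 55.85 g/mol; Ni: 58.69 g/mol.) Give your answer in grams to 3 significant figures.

n(Fe) = 3.75 / 55.85 = 0.06714 mol
Fe²⁺ + 2e⁻ → Fe, so n(e⁻) = 2 × 0.06714 = 0.1343 mol
In series, the same 0.1343 mol of electrons flows through the second cell.
Ni²⁺ + 2e⁻ → Ni, so n(Ni) = 0.1343 / 2 = 0.06715 mol
m(Ni) = 0.06715 × 58.69 = 3.94 g

3.94 g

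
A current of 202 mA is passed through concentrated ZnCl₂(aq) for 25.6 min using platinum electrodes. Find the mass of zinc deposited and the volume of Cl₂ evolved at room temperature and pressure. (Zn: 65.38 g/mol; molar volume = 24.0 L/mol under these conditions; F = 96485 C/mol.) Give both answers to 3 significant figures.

Q = 0.202 × 1536 = 310.3 C; n(e⁻) = 310.3 / 96485 = 0.003216 mol
Cathode: Zn²⁺ + 2e⁻ → Zn → n(Zn) = 0.003216/2 = 0.001608 mol → 0.105 g
Anode: 2Cl⁻ → Cl₂ + 2e⁻ → n(Cl₂) = 0.003216/2 = 0.001608 mol → 0.0386 L

0.105 g Zn; 0.0386 L Cl₂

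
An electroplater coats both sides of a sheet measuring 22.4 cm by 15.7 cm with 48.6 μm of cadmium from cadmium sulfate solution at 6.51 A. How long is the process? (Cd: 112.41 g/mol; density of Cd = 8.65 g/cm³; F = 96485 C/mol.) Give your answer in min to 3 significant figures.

Plated area = 2 × 22.4 × 15.7 = 703.4 cm²
Volume = 703.4 × 48.6×10⁻⁴ cm = 3.419 cm³
m(Cd) = 3.419 × 8.65 = 29.57 g
n(Cd) = 29.57 / 112.41 = 0.2631 mol; n(e⁻) = 2 × 0.2631 = 0.5262 mol
Q = 0.5262 × 96485 = 50770 C
t = 50770 / 6.51 = 7799 s = 130 min

130 min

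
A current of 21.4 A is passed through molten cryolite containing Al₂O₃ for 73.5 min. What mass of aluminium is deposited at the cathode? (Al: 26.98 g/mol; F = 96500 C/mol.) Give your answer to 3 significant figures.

8.80 g

Charge passed = 21.4 × 4410 = 94370 C
n(e⁻) = 94370 / 96500 = 0.9779 mol
Al³⁺ + 3e⁻ → Al, so n(Al) = 0.9779 / 3 = 0.3260 mol
m = 0.3260 × 26.98 = 8.80 g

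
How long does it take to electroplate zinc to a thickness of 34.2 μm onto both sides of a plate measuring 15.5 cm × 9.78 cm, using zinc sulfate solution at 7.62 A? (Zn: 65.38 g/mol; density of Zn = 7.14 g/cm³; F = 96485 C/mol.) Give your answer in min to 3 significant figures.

47.8 min

Plated area = 2 × 15.5 × 9.78 = 303.2 cm²
Volume = 303.2 × 34.2×10⁻⁴ cm = 1.037 cm³
m(Zn) = 1.037 × 7.14 = 7.404 g
n(Zn) = 7.404 / 65.38 = 0.1132 mol; n(e⁻) = 2 × 0.1132 = 0.2264 mol
Q = 0.2264 × 96485 = 21840 C
t = 21840 / 7.62 = 2866 s = 47.8 min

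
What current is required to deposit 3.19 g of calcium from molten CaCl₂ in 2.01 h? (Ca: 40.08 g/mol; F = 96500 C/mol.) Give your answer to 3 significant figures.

n(Ca) = 3.19 / 40.08 = 0.07959 mol
Ca²⁺ + 2e⁻ → Ca, so n(e⁻) = 2 × 0.07959 = 0.1592 mol
Q = 0.1592 × 96500 = 15360 C
I = Q / t = 15360 / 7236 s = 2.12 A

2.12 A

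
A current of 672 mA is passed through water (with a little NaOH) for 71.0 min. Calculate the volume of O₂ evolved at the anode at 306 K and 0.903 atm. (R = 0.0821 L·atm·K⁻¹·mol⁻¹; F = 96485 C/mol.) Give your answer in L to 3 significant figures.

Q = 0.672 A × 4260 s = 2863 C
Moles of electrons = 2863 / 96485 = 0.02967 mol
2H₂O → O₂ + 4H⁺ + 4e⁻, so n(O₂) = 0.02967 / 4 = 0.007418 mol
V = nRT/P = 0.007418 × 0.0821 × 306 / 0.903 = 0.2064 L

0.206 L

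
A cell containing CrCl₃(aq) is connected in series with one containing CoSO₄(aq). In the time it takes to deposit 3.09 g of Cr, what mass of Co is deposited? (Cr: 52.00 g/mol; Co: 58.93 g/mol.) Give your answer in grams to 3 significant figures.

n(Cr) = 3.09 / 52.00 = 0.05942 mol
Cr³⁺ + 3e⁻ → Cr, so n(e⁻) = 3 × 0.05942 = 0.1783 mol
In series, the same 0.1783 mol of electrons flows through the second cell.
Co²⁺ + 2e⁻ → Co, so n(Co) = 0.1783 / 2 = 0.08915 mol
m(Co) = 0.08915 × 58.93 = 5.25 g

5.25 g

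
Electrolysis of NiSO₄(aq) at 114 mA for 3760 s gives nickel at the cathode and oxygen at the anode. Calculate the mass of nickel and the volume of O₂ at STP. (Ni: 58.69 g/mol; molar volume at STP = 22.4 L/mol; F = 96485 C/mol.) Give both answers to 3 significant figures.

0.130 g Ni; 0.0249 L O₂

Q = 0.114 × 3760 = 428.6 C; n(e⁻) = 428.6 / 96485 = 0.004442 mol
Cathode: Ni²⁺ + 2e⁻ → Ni → n(Ni) = 0.004442/2 = 0.002221 mol → 0.130 g
Anode: 2H₂O → O₂ + 4H⁺ + 4e⁻ → n(O₂) = 0.004442/4 = 0.001111 mol → 0.0249 L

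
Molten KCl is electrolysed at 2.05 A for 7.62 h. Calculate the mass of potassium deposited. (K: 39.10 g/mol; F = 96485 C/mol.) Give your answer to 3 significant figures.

22.8 g

Q = It = 2.05 × 27432 = 56240 C
n(e⁻) = 56240 / 96485 = 0.5829 mol
K⁺ + e⁻ → K, so n(K) = 0.5829 mol
m = 0.5829 × 39.10 = 22.8 g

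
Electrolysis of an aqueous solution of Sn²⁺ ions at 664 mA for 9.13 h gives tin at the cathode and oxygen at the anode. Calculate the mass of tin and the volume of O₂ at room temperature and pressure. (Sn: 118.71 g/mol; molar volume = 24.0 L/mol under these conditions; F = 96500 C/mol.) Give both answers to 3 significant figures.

13.4 g Sn; 1.36 L O₂

Q = 0.664 × 32868 = 21820 C; n(e⁻) = 21820 / 96500 = 0.2261 mol
Cathode: Sn²⁺ + 2e⁻ → Sn → n(Sn) = 0.2261/2 = 0.1131 mol → 13.4 g
Anode: 2H₂O → O₂ + 4H⁺ + 4e⁻ → n(O₂) = 0.2261/4 = 0.05653 mol → 1.36 L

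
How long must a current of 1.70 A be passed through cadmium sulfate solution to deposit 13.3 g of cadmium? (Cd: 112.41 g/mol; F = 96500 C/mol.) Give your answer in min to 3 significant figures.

n(Cd) = 13.3 / 112.41 = 0.1183 mol
Cd²⁺ + 2e⁻ → Cd, so n(e⁻) = 2 × 0.1183 = 0.2366 mol
Q = 0.2366 × 96500 = 22830 C
t = Q / I = 22830 / 1.70 = 13430 s = 224 min

224 min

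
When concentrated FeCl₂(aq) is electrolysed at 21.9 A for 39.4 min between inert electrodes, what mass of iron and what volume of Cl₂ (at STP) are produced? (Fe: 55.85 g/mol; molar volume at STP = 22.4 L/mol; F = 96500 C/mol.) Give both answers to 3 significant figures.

Q = 21.9 × 2364 = 51770 C; n(e⁻) = 51770 / 96500 = 0.5365 mol
Cathode: Fe²⁺ + 2e⁻ → Fe → n(Fe) = 0.5365/2 = 0.2683 mol → 15.0 g
Anode: 2Cl⁻ → Cl₂ + 2e⁻ → n(Cl₂) = 0.5365/2 = 0.2683 mol → 6.01 L

15.0 g Fe; 6.01 L Cl₂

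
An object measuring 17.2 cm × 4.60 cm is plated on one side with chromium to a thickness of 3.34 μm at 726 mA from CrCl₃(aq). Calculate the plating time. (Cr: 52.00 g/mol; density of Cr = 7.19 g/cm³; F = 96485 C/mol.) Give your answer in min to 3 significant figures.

Plated area = 17.2 × 4.60 = 79.12 cm²
Volume = 79.12 × 3.34×10⁻⁴ cm = 0.02643 cm³
m(Cr) = 0.02643 × 7.19 = 0.1900 g
n(Cr) = 0.1900 / 52.00 = 0.003654 mol; n(e⁻) = 3 × 0.003654 = 0.01096 mol
Q = 0.01096 × 96485 = 1057 C
t = 1057 / 0.726 = 1456 s = 24.3 min

24.3 min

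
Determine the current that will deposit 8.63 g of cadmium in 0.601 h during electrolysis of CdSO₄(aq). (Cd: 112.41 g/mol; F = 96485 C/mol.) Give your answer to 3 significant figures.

6.85 A

n(Cd) = 8.63 / 112.41 = 0.07677 mol
Cd²⁺ + 2e⁻ → Cd, so n(e⁻) = 2 × 0.07677 = 0.1535 mol
Q = 0.1535 × 96485 = 14810 C
I = Q / t = 14810 / 2163.6 s = 6.85 A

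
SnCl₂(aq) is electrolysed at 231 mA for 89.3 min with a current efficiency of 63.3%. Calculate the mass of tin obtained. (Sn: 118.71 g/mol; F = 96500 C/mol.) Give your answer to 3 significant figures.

0.482 g

Q = 0.231 × 5358 = 1238 C
n(e⁻) = 1238 / 96500 = 0.01283 mol
Sn²⁺ + 2e⁻ → Sn, so theoretical m(Sn) = 0.006415 × 118.71 = 0.7615 g
Actual mass = 63.3% × 0.7615 = 0.482 g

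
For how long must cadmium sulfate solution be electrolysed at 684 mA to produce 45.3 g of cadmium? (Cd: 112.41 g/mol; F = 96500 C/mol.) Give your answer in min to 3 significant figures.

n(Cd) = 45.3 / 112.41 = 0.4030 mol
Cd²⁺ + 2e⁻ → Cd, so n(e⁻) = 2 × 0.4030 = 0.8060 mol
Q = 0.8060 × 96500 = 77780 C
t = Q / I = 77780 / 0.684 = 1.137×10^5 s = 1900 min

1900 min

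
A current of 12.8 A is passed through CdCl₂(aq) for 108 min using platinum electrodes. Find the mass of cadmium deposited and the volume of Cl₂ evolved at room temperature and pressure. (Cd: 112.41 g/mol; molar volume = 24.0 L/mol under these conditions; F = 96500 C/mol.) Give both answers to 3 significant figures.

48.3 g Cd; 10.3 L Cl₂

Q = 12.8 × 6480 = 82940 C; n(e⁻) = 82940 / 96500 = 0.8595 mol
Cathode: Cd²⁺ + 2e⁻ → Cd → n(Cd) = 0.8595/2 = 0.4298 mol → 48.3 g
Anode: 2Cl⁻ → Cl₂ + 2e⁻ → n(Cl₂) = 0.8595/2 = 0.4298 mol → 10.3 L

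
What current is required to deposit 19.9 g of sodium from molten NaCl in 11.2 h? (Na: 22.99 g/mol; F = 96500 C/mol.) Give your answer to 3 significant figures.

2.07 A

n(Na) = 19.9 / 22.99 = 0.8656 mol
Na⁺ + e⁻ → Na, so n(e⁻) = 0.8656 mol
Q = 0.8656 × 96500 = 83530 C
I = Q / t = 83530 / 40320 s = 2.07 A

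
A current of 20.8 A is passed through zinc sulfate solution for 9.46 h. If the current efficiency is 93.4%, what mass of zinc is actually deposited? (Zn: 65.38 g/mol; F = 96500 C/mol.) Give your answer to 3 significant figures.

224 g

Q = 20.8 × 34056 = 7.084×10^5 C
n(e⁻) = 7.084×10^5 / 96500 = 7.341 mol
Zn²⁺ + 2e⁻ → Zn, so theoretical m(Zn) = 3.671 × 65.38 = 240.0 g
Actual mass = 93.4% × 240.0 = 224 g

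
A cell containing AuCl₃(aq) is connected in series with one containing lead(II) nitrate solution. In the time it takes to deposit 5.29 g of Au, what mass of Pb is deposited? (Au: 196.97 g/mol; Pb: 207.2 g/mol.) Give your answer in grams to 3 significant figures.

n(Au) = 5.29 / 196.97 = 0.02686 mol
Au³⁺ + 3e⁻ → Au, so n(e⁻) = 3 × 0.02686 = 0.08058 mol
Since the cells are in series, n(e⁻) in the Pb cell is also 0.08058 mol.
Pb²⁺ + 2e⁻ → Pb, so n(Pb) = 0.08058 / 2 = 0.04029 mol
m(Pb) = 0.04029 × 207.2 = 8.35 g

8.35 g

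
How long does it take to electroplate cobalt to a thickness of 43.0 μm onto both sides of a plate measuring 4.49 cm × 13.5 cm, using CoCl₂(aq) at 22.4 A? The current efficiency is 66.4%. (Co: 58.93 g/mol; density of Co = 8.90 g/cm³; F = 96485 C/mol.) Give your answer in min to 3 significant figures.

Plated area = 2 × 4.49 × 13.5 = 121.2 cm²
Volume = 121.2 × 43.0×10⁻⁴ cm = 0.5212 cm³
m(Co) = 0.5212 × 8.90 = 4.639 g
n(Co) = 4.639 / 58.93 = 0.07872 mol; n(e⁻) = 2 × 0.07872 = 0.1574 mol
Q = 0.1574 × 96485 / 0.664 = 22870 C
t = 22870 / 22.4 = 1021 s = 17.0 min

17.0 min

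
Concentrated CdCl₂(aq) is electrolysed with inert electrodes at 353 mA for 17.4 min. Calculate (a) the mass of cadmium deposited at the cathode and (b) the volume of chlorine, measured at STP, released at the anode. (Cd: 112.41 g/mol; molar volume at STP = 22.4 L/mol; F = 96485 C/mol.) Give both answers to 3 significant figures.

Q = 0.353 × 1044 = 368.5 C; n(e⁻) = 368.5 / 96485 = 0.003819 mol
Cathode: Cd²⁺ + 2e⁻ → Cd → n(Cd) = 0.003819/2 = 0.001910 mol → 0.215 g
Anode: 2Cl⁻ → Cl₂ + 2e⁻ → n(Cl₂) = 0.003819/2 = 0.001910 mol → 0.0428 L

0.215 g Cd; 0.0428 L Cl₂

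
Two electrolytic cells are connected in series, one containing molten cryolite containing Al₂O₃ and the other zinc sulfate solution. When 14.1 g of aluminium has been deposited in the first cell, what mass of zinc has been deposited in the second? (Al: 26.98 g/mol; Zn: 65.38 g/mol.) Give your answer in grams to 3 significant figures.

n(Al) = 14.1 / 26.98 = 0.5226 mol
Al³⁺ + 3e⁻ → Al, so n(e⁻) = 3 × 0.5226 = 1.568 mol
Same current for the same time ⇒ same n(e⁻) = 1.568 mol in both cells.
Zn²⁺ + 2e⁻ → Zn, so n(Zn) = 1.568 / 2 = 0.7840 mol
m(Zn) = 0.7840 × 65.38 = 51.3 g

51.3 g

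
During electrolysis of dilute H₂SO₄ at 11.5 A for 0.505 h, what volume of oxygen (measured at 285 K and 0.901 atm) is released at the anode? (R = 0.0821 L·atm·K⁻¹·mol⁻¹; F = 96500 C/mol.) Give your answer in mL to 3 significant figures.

1410 mL

Q = 11.5 A × 1818 s = 20910 C
n(e⁻) = 20910 / 96500 = 0.2167 mol
2H₂O → O₂ + 4H⁺ + 4e⁻, so n(O₂) = 0.2167 / 4 = 0.05418 mol
V = nRT/P = 0.05418 × 0.0821 × 285 / 0.901 = 1.407 L
= 1410 mL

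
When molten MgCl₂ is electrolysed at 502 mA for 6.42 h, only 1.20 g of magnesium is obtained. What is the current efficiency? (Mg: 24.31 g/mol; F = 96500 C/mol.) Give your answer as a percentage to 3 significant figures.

Q = 0.502 × 23112 = 11600 C
n(e⁻) = 11600 / 96500 = 0.1202 mol
Mg²⁺ + 2e⁻ → Mg, so theoretical n(Mg) = 0.06010 mol → 1.461 g
Efficiency = 1.20 / 1.461 = 0.8214 = 82.1%

82.1%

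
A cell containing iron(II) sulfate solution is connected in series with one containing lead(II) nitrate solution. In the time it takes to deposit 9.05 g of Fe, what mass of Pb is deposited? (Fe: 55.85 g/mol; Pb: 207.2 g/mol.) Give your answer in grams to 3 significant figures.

33.6 g

n(Fe) = 9.05 / 55.85 = 0.1620 mol
Fe²⁺ + 2e⁻ → Fe, so n(e⁻) = 2 × 0.1620 = 0.3240 mol
The cells are in series, so the same charge (and hence the same n(e⁻) = 0.3240 mol) passes through both.
Pb²⁺ + 2e⁻ → Pb, so n(Pb) = 0.3240 / 2 = 0.1620 mol
m(Pb) = 0.1620 × 207.2 = 33.6 g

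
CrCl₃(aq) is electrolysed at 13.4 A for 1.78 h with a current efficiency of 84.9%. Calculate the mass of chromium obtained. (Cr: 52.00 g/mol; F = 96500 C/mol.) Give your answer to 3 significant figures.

Q = 13.4 × 6408 = 85870 C
n(e⁻) = 85870 / 96500 = 0.8898 mol
Cr³⁺ + 3e⁻ → Cr, so theoretical m(Cr) = 0.2966 × 52.00 = 15.42 g
Actual mass = 84.9% × 15.42 = 13.1 g

13.1 g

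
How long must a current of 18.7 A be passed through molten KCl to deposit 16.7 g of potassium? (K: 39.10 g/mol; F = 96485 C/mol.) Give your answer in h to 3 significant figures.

0.612 h

n(K) = 16.7 / 39.10 = 0.4271 mol
K⁺ + e⁻ → K, so n(e⁻) = 0.4271 mol
Q = 0.4271 × 96485 = 41210 C
t = Q / I = 41210 / 18.7 = 2204 s = 0.612 h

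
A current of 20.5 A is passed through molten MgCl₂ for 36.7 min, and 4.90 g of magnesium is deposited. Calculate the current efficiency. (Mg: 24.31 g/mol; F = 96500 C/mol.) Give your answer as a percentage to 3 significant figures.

86.2%

Q = 20.5 × 2202 = 45140 C
n(e⁻) = 45140 / 96500 = 0.4678 mol
Mg²⁺ + 2e⁻ → Mg, so theoretical n(Mg) = 0.2339 mol → 5.686 g
Efficiency = 4.90 / 5.686 = 0.8618 = 86.2%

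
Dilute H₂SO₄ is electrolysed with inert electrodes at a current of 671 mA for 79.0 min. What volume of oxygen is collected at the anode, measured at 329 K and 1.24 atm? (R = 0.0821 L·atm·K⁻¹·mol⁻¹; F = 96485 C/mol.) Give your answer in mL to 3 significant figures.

180 mL

Q = 0.671 A × 4740 s = 3181 C
Moles of electrons = 3181 / 96485 = 0.03297 mol
2H₂O → O₂ + 4H⁺ + 4e⁻, so n(O₂) = 0.03297 / 4 = 0.008243 mol
V = nRT/P = 0.008243 × 0.0821 × 329 / 1.24 = 0.1796 L
= 180 mL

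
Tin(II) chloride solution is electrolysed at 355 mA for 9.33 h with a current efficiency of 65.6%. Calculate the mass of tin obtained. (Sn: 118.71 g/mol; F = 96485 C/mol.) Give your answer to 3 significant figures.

Q = 0.355 × 33588 = 11920 C
n(e⁻) = 11920 / 96485 = 0.1235 mol
Sn²⁺ + 2e⁻ → Sn, so theoretical m(Sn) = 0.06175 × 118.71 = 7.330 g
Actual mass = 65.6% × 7.330 = 4.81 g

4.81 g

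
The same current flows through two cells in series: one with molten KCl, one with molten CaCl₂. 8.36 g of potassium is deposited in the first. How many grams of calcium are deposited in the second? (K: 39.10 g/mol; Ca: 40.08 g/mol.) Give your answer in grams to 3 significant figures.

n(K) = 8.36 / 39.10 = 0.2138 mol
K⁺ + e⁻ → K, so n(e⁻) = 0.2138 mol
The cells are in series, so the same charge (and hence the same n(e⁻) = 0.2138 mol) passes through both.
Ca²⁺ + 2e⁻ → Ca, so n(Ca) = 0.2138 / 2 = 0.1069 mol
m(Ca) = 0.1069 × 40.08 = 4.28 g

4.28 g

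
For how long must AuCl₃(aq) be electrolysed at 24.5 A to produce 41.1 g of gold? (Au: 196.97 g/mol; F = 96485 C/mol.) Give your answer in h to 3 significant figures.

n(Au) = 41.1 / 196.97 = 0.2087 mol
Au³⁺ + 3e⁻ → Au, so n(e⁻) = 3 × 0.2087 = 0.6261 mol
Q = 0.6261 × 96485 = 60410 C
t = Q / I = 60410 / 24.5 = 2466 s = 0.685 h

0.685 h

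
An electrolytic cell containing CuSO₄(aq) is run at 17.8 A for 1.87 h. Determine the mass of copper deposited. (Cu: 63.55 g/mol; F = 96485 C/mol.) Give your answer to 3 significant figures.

39.5 g

Charge passed = 17.8 × 6732 = 1.198×10^5 C
n(e⁻) = Q/F = 1.198×10^5/96485 = 1.242 mol
Cu²⁺ + 2e⁻ → Cu, so n(Cu) = 1.242 / 2 = 0.6210 mol
m = 0.6210 × 63.55 = 39.5 g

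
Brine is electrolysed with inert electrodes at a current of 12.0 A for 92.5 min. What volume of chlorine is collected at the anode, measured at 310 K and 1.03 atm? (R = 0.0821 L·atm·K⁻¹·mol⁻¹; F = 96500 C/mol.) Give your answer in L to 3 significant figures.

8.53 L

Q = It = 12.0 × 5550 = 66600 C
Moles of electrons = 66600 / 96500 = 0.6902 mol
2Cl⁻ → Cl₂ + 2e⁻, so n(Cl₂) = 0.6902 / 2 = 0.3451 mol
V = nRT/P = 0.3451 × 0.0821 × 310 / 1.03 = 8.527 L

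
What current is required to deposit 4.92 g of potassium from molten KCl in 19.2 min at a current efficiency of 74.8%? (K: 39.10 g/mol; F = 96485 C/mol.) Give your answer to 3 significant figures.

14.1 A

n(K) = 4.92 / 39.10 = 0.1258 mol
K⁺ + e⁻ → K, so n(e⁻) = 0.1258 mol
Q = 0.1258 × 96485 / 0.748 = 16230 C
I = Q / t = 16230 / 1152 s = 14.1 A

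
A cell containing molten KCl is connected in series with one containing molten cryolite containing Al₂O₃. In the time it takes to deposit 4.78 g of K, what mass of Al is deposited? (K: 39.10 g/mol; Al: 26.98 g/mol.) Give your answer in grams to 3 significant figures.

n(K) = 4.78 / 39.10 = 0.1223 mol
K⁺ + e⁻ → K, so n(e⁻) = 0.1223 mol
In series, the same 0.1223 mol of electrons flows through the second cell.
Al³⁺ + 3e⁻ → Al, so n(Al) = 0.1223 / 3 = 0.04077 mol
m(Al) = 0.04077 × 26.98 = 1.10 g

1.10 g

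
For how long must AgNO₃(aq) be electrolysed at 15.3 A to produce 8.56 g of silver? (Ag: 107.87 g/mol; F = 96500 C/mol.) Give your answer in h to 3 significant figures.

0.139 h

n(Ag) = 8.56 / 107.87 = 0.07935 mol
Ag⁺ + e⁻ → Ag, so n(e⁻) = 0.07935 mol
Q = 0.07935 × 96500 = 7657 C
t = Q / I = 7657 / 15.3 = 500.5 s = 0.139 h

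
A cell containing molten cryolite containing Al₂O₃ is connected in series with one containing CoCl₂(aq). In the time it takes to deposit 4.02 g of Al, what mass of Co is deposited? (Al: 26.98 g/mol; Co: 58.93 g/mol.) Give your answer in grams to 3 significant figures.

13.2 g

n(Al) = 4.02 / 26.98 = 0.1490 mol
Al³⁺ + 3e⁻ → Al, so n(e⁻) = 3 × 0.1490 = 0.4470 mol
Since the cells are in series, n(e⁻) in the Co cell is also 0.4470 mol.
Co²⁺ + 2e⁻ → Co, so n(Co) = 0.4470 / 2 = 0.2235 mol
m(Co) = 0.2235 × 58.93 = 13.2 g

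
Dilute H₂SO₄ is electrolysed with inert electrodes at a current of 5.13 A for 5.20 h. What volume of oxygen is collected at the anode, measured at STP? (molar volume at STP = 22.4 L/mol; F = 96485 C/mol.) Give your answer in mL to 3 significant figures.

5570 mL

Q = 5.13 A × 18720 s = 96030 C
Moles of electrons = 96030 / 96485 = 0.9953 mol
2H₂O → O₂ + 4H⁺ + 4e⁻, so n(O₂) = 0.9953 / 4 = 0.2488 mol
V = 0.2488 × 22.4 = 5.573 L
= 5570 mL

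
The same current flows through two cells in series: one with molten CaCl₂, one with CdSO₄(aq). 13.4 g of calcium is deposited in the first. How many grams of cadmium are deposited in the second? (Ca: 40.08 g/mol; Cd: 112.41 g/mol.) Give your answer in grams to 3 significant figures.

n(Ca) = 13.4 / 40.08 = 0.3343 mol
Ca²⁺ + 2e⁻ → Ca, so n(e⁻) = 2 × 0.3343 = 0.6686 mol
The cells are in series, so the same charge (and hence the same n(e⁻) = 0.6686 mol) passes through both.
Cd²⁺ + 2e⁻ → Cd, so n(Cd) = 0.6686 / 2 = 0.3343 mol
m(Cd) = 0.3343 × 112.41 = 37.6 g

37.6 g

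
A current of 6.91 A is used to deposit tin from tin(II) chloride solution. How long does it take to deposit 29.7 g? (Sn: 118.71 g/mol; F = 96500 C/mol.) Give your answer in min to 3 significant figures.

116 min

n(Sn) = 29.7 / 118.71 = 0.2502 mol
Sn²⁺ + 2e⁻ → Sn, so n(e⁻) = 2 × 0.2502 = 0.5004 mol
Q = 0.5004 × 96500 = 48290 C
t = Q / I = 48290 / 6.91 = 6988 s = 116 min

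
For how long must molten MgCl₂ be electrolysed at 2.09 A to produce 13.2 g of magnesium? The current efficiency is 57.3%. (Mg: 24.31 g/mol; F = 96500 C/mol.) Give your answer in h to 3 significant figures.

24.3 h

n(Mg) = 13.2 / 24.31 = 0.5430 mol
Mg²⁺ + 2e⁻ → Mg, so n(e⁻) = 2 × 0.5430 = 1.086 mol
Q = 1.086 × 96500 / 0.573 = 1.829×10^5 C
t = Q / I = 1.829×10^5 / 2.09 = 87510 s = 24.3 h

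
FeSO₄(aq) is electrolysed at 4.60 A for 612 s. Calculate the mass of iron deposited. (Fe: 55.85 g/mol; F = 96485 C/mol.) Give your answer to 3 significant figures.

Charge passed = 4.60 × 612 = 2815 C
Moles of electrons = 2815 / 96485 = 0.02918 mol
Fe²⁺ + 2e⁻ → Fe, so n(Fe) = 0.02918 / 2 = 0.01459 mol
m = 0.01459 × 55.85 = 0.815 g

0.815 g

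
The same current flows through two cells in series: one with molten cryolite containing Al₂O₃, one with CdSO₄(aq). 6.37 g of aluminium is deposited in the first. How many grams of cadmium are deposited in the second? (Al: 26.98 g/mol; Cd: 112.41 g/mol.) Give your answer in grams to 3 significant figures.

39.8 g

n(Al) = 6.37 / 26.98 = 0.2361 mol
Al³⁺ + 3e⁻ → Al, so n(e⁻) = 3 × 0.2361 = 0.7083 mol
Since the cells are in series, n(e⁻) in the Cd cell is also 0.7083 mol.
Cd²⁺ + 2e⁻ → Cd, so n(Cd) = 0.7083 / 2 = 0.3542 mol
m(Cd) = 0.3542 × 112.41 = 39.8 g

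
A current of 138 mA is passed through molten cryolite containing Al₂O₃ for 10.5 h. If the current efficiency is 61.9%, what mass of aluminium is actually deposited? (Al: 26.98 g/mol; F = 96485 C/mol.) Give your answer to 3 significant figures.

Q = 0.138 × 37800 = 5216 C
n(e⁻) = 5216 / 96485 = 0.05406 mol
Al³⁺ + 3e⁻ → Al, so theoretical m(Al) = 0.01802 × 26.98 = 0.4862 g
Actual mass = 61.9% × 0.4862 = 0.301 g

0.301 g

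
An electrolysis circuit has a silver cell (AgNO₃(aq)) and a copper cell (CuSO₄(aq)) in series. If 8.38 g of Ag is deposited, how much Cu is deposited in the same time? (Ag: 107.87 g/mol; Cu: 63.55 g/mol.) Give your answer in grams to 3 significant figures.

2.47 g

n(Ag) = 8.38 / 107.87 = 0.07769 mol
Ag⁺ + e⁻ → Ag, so n(e⁻) = 0.07769 mol
Same current for the same time ⇒ same n(e⁻) = 0.07769 mol in both cells.
Cu²⁺ + 2e⁻ → Cu, so n(Cu) = 0.07769 / 2 = 0.03885 mol
m(Cu) = 0.03885 × 63.55 = 2.47 g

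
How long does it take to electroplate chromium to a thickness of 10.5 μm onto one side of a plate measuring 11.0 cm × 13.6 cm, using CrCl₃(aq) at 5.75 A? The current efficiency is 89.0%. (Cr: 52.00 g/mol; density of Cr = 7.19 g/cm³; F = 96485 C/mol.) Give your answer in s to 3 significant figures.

1230 s

Plated area = 11.0 × 13.6 = 149.6 cm²
Volume = 149.6 × 10.5×10⁻⁴ cm = 0.1571 cm³
m(Cr) = 0.1571 × 7.19 = 1.130 g
n(Cr) = 1.130 / 52.00 = 0.02173 mol; n(e⁻) = 3 × 0.02173 = 0.06519 mol
Q = 0.06519 × 96485 / 0.890 = 7067 C
t = 7067 / 5.75 = 1229 s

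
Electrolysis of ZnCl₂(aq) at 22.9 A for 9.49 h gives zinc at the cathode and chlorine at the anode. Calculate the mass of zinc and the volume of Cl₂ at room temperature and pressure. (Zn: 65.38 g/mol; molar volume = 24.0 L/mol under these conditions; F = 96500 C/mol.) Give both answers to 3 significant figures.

265 g Zn; 97.3 L Cl₂

Q = 22.9 × 34164 = 7.824×10^5 C; n(e⁻) = 7.824×10^5 / 96500 = 8.108 mol
Cathode: Zn²⁺ + 2e⁻ → Zn → n(Zn) = 8.108/2 = 4.054 mol → 265 g
Anode: 2Cl⁻ → Cl₂ + 2e⁻ → n(Cl₂) = 8.108/2 = 4.054 mol → 97.3 L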